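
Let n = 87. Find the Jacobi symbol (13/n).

1

Reciprocity: 13 ≡ 1 and 87 ≡ 3 (mod 4), so (13/87) = +(87/13).
Reduce top mod 13: now compute (9/13).
Reciprocity: 9 ≡ 1 and 13 ≡ 1 (mod 4), so (9/13) = +(13/9).
Reduce top mod 9: now compute (4/9).
Pull out 2^2: since 9 ≡ 1 (mod 8), (2/9) = +1, so (2/9)^2 = +1.
Reached (1/9) = 1. Collecting the sign flips along the way, the symbol is +1.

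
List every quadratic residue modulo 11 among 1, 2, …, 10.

Square k = 1,…,5 (k and 11−k give the same square):
1²=1, 2²=4, 3²=9, 4²≡5, 5²≡3 (mod 11).
So the quadratic residues mod 11 are {1, 3, 4, 5, 9}.

1,3,4,5,9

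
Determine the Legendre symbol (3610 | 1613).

1

First reduce: 3610 ≡ 384 (mod 1613).
Pull out 2^7: since 1613 ≡ 5 (mod 8), (2/1613) = -1, so (2/1613)^7 = -1.
Reciprocity: 3 ≡ 3 and 1613 ≡ 1 (mod 4), so (3/1613) = +(1613/3).
Reduce top mod 3: now compute (2/3).
Pull out 2: since 3 ≡ 3 (mod 8), (2/3) = -1.
Reached (1/3) = 1. Collecting the sign flips along the way, the symbol is +1.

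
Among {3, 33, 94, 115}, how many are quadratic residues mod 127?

2

(3/127) = -1 → non-residue.
(33/127) = -1 → non-residue.
(94/127) = +1 → QR.
(115/127) = +1 → QR.
Total quadratic residues among the 4: 2.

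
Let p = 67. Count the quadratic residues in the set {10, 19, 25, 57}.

(10/67) = +1 → QR.
(19/67) = +1 → QR.
(25/67) = +1 → QR.
(57/67) = -1 → non-residue.
Total quadratic residues among the 4: 3.

3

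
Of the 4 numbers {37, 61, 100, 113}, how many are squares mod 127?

4

(37/127) = +1 → QR.
(61/127) = +1 → QR.
(100/127) = +1 → QR.
(113/127) = +1 → QR.
Total quadratic residues among the 4: 4.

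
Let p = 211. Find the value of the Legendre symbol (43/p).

Reciprocity: 43 ≡ 3 and 211 ≡ 3 (mod 4), so (43/211) = −(211/43).
Reduce top mod 43: now compute (39/43).
Reciprocity: 39 ≡ 3 and 43 ≡ 3 (mod 4), so (39/43) = −(43/39).
Reduce top mod 39: now compute (4/39).
Pull out 2^2: since 39 ≡ 7 (mod 8), (2/39) = +1, so (2/39)^2 = +1.
Reached (1/39) = 1. Collecting the sign flips along the way, the symbol is +1.

1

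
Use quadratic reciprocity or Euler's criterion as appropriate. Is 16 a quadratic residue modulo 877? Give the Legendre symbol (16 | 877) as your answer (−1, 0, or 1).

Pull out 2^4: since 877 ≡ 5 (mod 8), (2/877) = -1, so (2/877)^4 = +1.
Reached (1/877) = 1. Collecting the sign flips along the way, the symbol is +1.

1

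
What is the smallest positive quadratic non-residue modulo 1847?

(2/1847) = +1, so 2 is a residue.
(3/1847) = +1, so 3 is a residue.
(4/1847) = +1, so 4 is a residue.
(5/1847) = −1, so 5 is the smallest positive non-residue mod 1847.

5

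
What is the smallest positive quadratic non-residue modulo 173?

2

(2/173) = −1, so 2 is the smallest positive non-residue mod 173.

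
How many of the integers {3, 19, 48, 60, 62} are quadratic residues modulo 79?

(3/79) = -1 → non-residue.
(19/79) = +1 → QR.
(48/79) = -1 → non-residue.
(60/79) = -1 → non-residue.
(62/79) = +1 → QR.
Total quadratic residues among the 5: 2.

2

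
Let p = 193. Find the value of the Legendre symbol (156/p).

Euler's criterion: (156/193) ≡ 156^96 (mod 193).
156^2 ≡ 18 (mod 193)
156^4 ≡ 131 (mod 193)
156^8 ≡ 177 (mod 193)
156^16 ≡ 63 (mod 193)
156^32 ≡ 109 (mod 193)
156^64 ≡ 108 (mod 193)
156^96 = 156^(64+32) ≡ 192 (mod 193).
Result is 192 ≡ −1, so (156/193) = −1.

-1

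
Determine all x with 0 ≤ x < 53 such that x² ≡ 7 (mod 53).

22, 31

53 ≡ 1 (mod 4), so we find a root by search.
Trying successive values, 22² = 484 ≡ 7 (mod 53). The other root is 53 − 22 = 31.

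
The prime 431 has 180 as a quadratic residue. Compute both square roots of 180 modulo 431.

Since 431 ≡ 3 (mod 4), a square root of 180 is 180^((431+1)/4) = 180^108 mod 431.
Repeated squaring: 180^2≡75, 180^4≡22, 180^8≡53, 180^16≡223, 180^32≡164, 180^64≡174 (mod 431).
180^108 = 180^(64+32+8+4) ≡ 207 (mod 431).
Check: 207² = 42849 ≡ 180 (mod 431). The two roots are 207 and 224.

207, 224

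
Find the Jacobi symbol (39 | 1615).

-1

Reciprocity: 39 ≡ 3 and 1615 ≡ 3 (mod 4), so (39/1615) = −(1615/39).
Reduce top mod 39: now compute (16/39).
Pull out 2^4: since 39 ≡ 7 (mod 8), (2/39) = +1, so (2/39)^4 = +1.
Reached (1/39) = 1. Collecting the sign flips along the way, the symbol is -1.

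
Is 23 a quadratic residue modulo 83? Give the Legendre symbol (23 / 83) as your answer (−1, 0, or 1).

Euler's criterion: (23/83) ≡ 23^41 (mod 83).
23^2 ≡ 31 (mod 83)
23^4 ≡ 48 (mod 83)
23^8 ≡ 63 (mod 83)
23^16 ≡ 68 (mod 83)
23^32 ≡ 59 (mod 83)
23^41 = 23^(32+8+1) ≡ 1 (mod 83).
Result is 1, so (23/83) = 1.

1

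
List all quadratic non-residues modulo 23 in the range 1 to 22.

5,7,10,11,14,15,17,19,20,21,22

Square k = 1,…,11 (k and 23−k give the same square):
1²=1, 2²=4, 3²=9, 4²=16, 5²≡2, 6²≡13, 7²≡3, 8²≡18, 9²≡12, 10²≡8, 11²≡6 (mod 23).
The residues are {1, 2, 3, 4, 6, 8, 9, 12, 13, 16, 18}; the non-residues are the remaining 11 nonzero classes.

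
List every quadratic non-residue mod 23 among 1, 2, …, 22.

Square k = 1,…,11 (k and 23−k give the same square):
1²=1, 2²=4, 3²=9, 4²=16, 5²≡2, 6²≡13, 7²≡3, 8²≡18, 9²≡12, 10²≡8, 11²≡6 (mod 23).
The residues are {1, 2, 3, 4, 6, 8, 9, 12, 13, 16, 18}; the non-residues are the remaining 11 nonzero classes.

5,7,10,11,14,15,17,19,20,21,22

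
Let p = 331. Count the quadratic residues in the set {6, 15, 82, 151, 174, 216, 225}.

4

(6/331) = +1 → QR.
(15/331) = -1 → non-residue.
(82/331) = +1 → QR.
(151/331) = -1 → non-residue.
(174/331) = -1 → non-residue.
(216/331) = +1 → QR.
(225/331) = +1 → QR.
Total quadratic residues among the 7: 4.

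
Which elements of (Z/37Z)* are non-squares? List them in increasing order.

2, 5, 6, 8, 13, 14, 15, 17, 18, 19, 20, 22, 23, 24, 29, 31, 32, 35

Square k = 1,…,18 (k and 37−k give the same square):
1²=1, 2²=4, 3²=9, 4²=16, 5²=25, 6²=36, 7²≡12, 8²≡27, 9²≡7, 10²≡26, 11²≡10, 12²≡33, 13²≡21, 14²≡11, 15²≡3, 16²≡34, 17²≡30, 18²≡28 (mod 37).
The residues are {1, 3, 4, 7, 9, 10, 11, 12, 16, 21, 25, 26, 27, 28, 30, 33, 34, 36}; the non-residues are the remaining 18 nonzero classes.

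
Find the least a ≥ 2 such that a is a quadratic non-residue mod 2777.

(2/2777) = +1, so 2 is a residue.
(3/2777) = −1, so 3 is the smallest positive non-residue mod 2777.

3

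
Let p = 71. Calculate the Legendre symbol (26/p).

Pull out 2: since 71 ≡ 7 (mod 8), (2/71) = +1.
Reciprocity: 13 ≡ 1 and 71 ≡ 3 (mod 4), so (13/71) = +(71/13).
Reduce top mod 13: now compute (6/13).
Pull out 2: since 13 ≡ 5 (mod 8), (2/13) = -1.
Reciprocity: 3 ≡ 3 and 13 ≡ 1 (mod 4), so (3/13) = +(13/3).
Reduce top mod 3: now compute (1/3).
Reached (1/3) = 1. Collecting the sign flips along the way, the symbol is -1.

-1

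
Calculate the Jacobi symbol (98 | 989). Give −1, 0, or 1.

-1

Pull out 2: since 989 ≡ 5 (mod 8), (2/989) = -1.
Reciprocity: 49 ≡ 1 and 989 ≡ 1 (mod 4), so (49/989) = +(989/49).
Reduce top mod 49: now compute (9/49).
Reciprocity: 9 ≡ 1 and 49 ≡ 1 (mod 4), so (9/49) = +(49/9).
Reduce top mod 9: now compute (4/9).
Pull out 2^2: since 9 ≡ 1 (mod 8), (2/9) = +1, so (2/9)^2 = +1.
Reached (1/9) = 1. Collecting the sign flips along the way, the symbol is -1.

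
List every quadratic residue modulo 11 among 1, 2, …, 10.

Square k = 1,…,5 (k and 11−k give the same square):
1²=1, 2²=4, 3²=9, 4²≡5, 5²≡3 (mod 11).
So the quadratic residues mod 11 are {1, 3, 4, 5, 9}.

1, 3, 4, 5, 9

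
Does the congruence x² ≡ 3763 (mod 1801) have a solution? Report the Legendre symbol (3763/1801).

First reduce: 3763 ≡ 161 (mod 1801).
Reciprocity: 161 ≡ 1 and 1801 ≡ 1 (mod 4), so (161/1801) = +(1801/161).
Reduce top mod 161: now compute (30/161).
Pull out 2: since 161 ≡ 1 (mod 8), (2/161) = +1.
Reciprocity: 15 ≡ 3 and 161 ≡ 1 (mod 4), so (15/161) = +(161/15).
Reduce top mod 15: now compute (11/15).
Reciprocity: 11 ≡ 3 and 15 ≡ 3 (mod 4), so (11/15) = −(15/11).
Reduce top mod 11: now compute (4/11).
Pull out 2^2: since 11 ≡ 3 (mod 8), (2/11) = -1, so (2/11)^2 = +1.
Reached (1/11) = 1. Collecting the sign flips along the way, the symbol is -1.

-1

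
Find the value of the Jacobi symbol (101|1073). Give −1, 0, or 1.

Reciprocity: 101 ≡ 1 and 1073 ≡ 1 (mod 4), so (101/1073) = +(1073/101).
Reduce top mod 101: now compute (63/101).
Reciprocity: 63 ≡ 3 and 101 ≡ 1 (mod 4), so (63/101) = +(101/63).
Reduce top mod 63: now compute (38/63).
Pull out 2: since 63 ≡ 7 (mod 8), (2/63) = +1.
Reciprocity: 19 ≡ 3 and 63 ≡ 3 (mod 4), so (19/63) = −(63/19).
Reduce top mod 19: now compute (6/19).
Pull out 2: since 19 ≡ 3 (mod 8), (2/19) = -1.
Reciprocity: 3 ≡ 3 and 19 ≡ 3 (mod 4), so (3/19) = −(19/3).
Reduce top mod 3: now compute (1/3).
Reached (1/3) = 1. Collecting the sign flips along the way, the symbol is -1.

-1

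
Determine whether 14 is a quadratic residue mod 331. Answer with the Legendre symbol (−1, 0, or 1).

1

Pull out 2: since 331 ≡ 3 (mod 8), (2/331) = -1.
Reciprocity: 7 ≡ 3 and 331 ≡ 3 (mod 4), so (7/331) = −(331/7).
Reduce top mod 7: now compute (2/7).
Pull out 2: since 7 ≡ 7 (mod 8), (2/7) = +1.
Reached (1/7) = 1. Collecting the sign flips along the way, the symbol is +1.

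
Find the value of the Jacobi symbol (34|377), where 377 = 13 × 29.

-1

Pull out 2: since 377 ≡ 1 (mod 8), (2/377) = +1.
Reciprocity: 17 ≡ 1 and 377 ≡ 1 (mod 4), so (17/377) = +(377/17).
Reduce top mod 17: now compute (3/17).
Reciprocity: 3 ≡ 3 and 17 ≡ 1 (mod 4), so (3/17) = +(17/3).
Reduce top mod 3: now compute (2/3).
Pull out 2: since 3 ≡ 3 (mod 8), (2/3) = -1.
Reached (1/3) = 1. Collecting the sign flips along the way, the symbol is -1.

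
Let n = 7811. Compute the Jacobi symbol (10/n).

Pull out 2: since 7811 ≡ 3 (mod 8), (2/7811) = -1.
Reciprocity: 5 ≡ 1 and 7811 ≡ 3 (mod 4), so (5/7811) = +(7811/5).
Reduce top mod 5: now compute (1/5).
Reached (1/5) = 1. Collecting the sign flips along the way, the symbol is -1.

-1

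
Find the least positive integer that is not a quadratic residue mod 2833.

(2/2833) = +1, so 2 is a residue.
(3/2833) = +1, so 3 is a residue.
(4/2833) = +1, so 4 is a residue.
(5/2833) = −1, so 5 is the smallest positive non-residue mod 2833.

5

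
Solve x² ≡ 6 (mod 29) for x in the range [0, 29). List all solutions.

29 ≡ 1 (mod 4), so we find a root by search.
Trying successive values, 8² = 64 ≡ 6 (mod 29). The other root is 29 − 8 = 21.

8, 21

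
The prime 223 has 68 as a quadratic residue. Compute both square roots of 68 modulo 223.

Since 223 ≡ 3 (mod 4), a square root of 68 is 68^((223+1)/4) = 68^56 mod 223.
Repeated squaring: 68^2≡164, 68^4≡136, 68^8≡210, 68^16≡169, 68^32≡17 (mod 223).
68^56 = 68^(32+16+8) ≡ 115 (mod 223).
Check: 115² = 13225 ≡ 68 (mod 223). The two roots are 108 and 115.

108, 115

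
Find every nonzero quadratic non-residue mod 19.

Square k = 1,…,9 (k and 19−k give the same square):
1²=1, 2²=4, 3²=9, 4²=16, 5²≡6, 6²≡17, 7²≡11, 8²≡7, 9²≡5 (mod 19).
The residues are {1, 4, 5, 6, 7, 9, 11, 16, 17}; the non-residues are the remaining 9 nonzero classes.

2, 3, 8, 10, 12, 13, 14, 15, 18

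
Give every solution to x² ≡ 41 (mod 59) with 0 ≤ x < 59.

Since 59 ≡ 3 (mod 4), a square root of 41 is 41^((59+1)/4) = 41^15 mod 59.
Repeated squaring: 41^2≡29, 41^4≡15, 41^8≡48 (mod 59).
41^15 = 41^(8+4+2+1) ≡ 49 (mod 59).
Check: 49² = 2401 ≡ 41 (mod 59). The two roots are 10 and 49.

10, 49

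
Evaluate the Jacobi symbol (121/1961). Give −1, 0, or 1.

Reciprocity: 121 ≡ 1 and 1961 ≡ 1 (mod 4), so (121/1961) = +(1961/121).
Reduce top mod 121: now compute (25/121).
Reciprocity: 25 ≡ 1 and 121 ≡ 1 (mod 4), so (25/121) = +(121/25).
Reduce top mod 25: now compute (21/25).
Reciprocity: 21 ≡ 1 and 25 ≡ 1 (mod 4), so (21/25) = +(25/21).
Reduce top mod 21: now compute (4/21).
Pull out 2^2: since 21 ≡ 5 (mod 8), (2/21) = -1, so (2/21)^2 = +1.
Reached (1/21) = 1. Collecting the sign flips along the way, the symbol is +1.

1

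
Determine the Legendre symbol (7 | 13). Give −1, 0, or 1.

Reciprocity: 7 ≡ 3 and 13 ≡ 1 (mod 4), so (7/13) = +(13/7).
Reduce top mod 7: now compute (6/7).
Pull out 2: since 7 ≡ 7 (mod 8), (2/7) = +1.
Reciprocity: 3 ≡ 3 and 7 ≡ 3 (mod 4), so (3/7) = −(7/3).
Reduce top mod 3: now compute (1/3).
Reached (1/3) = 1. Collecting the sign flips along the way, the symbol is -1.

-1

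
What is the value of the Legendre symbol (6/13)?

-1

Pull out 2: since 13 ≡ 5 (mod 8), (2/13) = -1.
Reciprocity: 3 ≡ 3 and 13 ≡ 1 (mod 4), so (3/13) = +(13/3).
Reduce top mod 3: now compute (1/3).
Reached (1/3) = 1. Collecting the sign flips along the way, the symbol is -1.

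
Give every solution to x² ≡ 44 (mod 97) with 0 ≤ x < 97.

23, 74

97 ≡ 1 (mod 4), so we find a root by search.
Trying successive values, 23² = 529 ≡ 44 (mod 97). The other root is 97 − 23 = 74.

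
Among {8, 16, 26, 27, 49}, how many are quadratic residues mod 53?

2

(8/53) = -1 → non-residue.
(16/53) = +1 → QR.
(26/53) = -1 → non-residue.
(27/53) = -1 → non-residue.
(49/53) = +1 → QR.
Total quadratic residues among the 5: 2.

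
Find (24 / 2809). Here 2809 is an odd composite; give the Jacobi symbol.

Pull out 2^3: since 2809 ≡ 1 (mod 8), (2/2809) = +1, so (2/2809)^3 = +1.
Reciprocity: 3 ≡ 3 and 2809 ≡ 1 (mod 4), so (3/2809) = +(2809/3).
Reduce top mod 3: now compute (1/3).
Reached (1/3) = 1. Collecting the sign flips along the way, the symbol is +1.

1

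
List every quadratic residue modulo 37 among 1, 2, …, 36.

1, 3, 4, 7, 9, 10, 11, 12, 16, 21, 25, 26, 27, 28, 30, 33, 34, 36

Square k = 1,…,18 (k and 37−k give the same square):
1²=1, 2²=4, 3²=9, 4²=16, 5²=25, 6²=36, 7²≡12, 8²≡27, 9²≡7, 10²≡26, 11²≡10, 12²≡33, 13²≡21, 14²≡11, 15²≡3, 16²≡34, 17²≡30, 18²≡28 (mod 37).
So the quadratic residues mod 37 are {1, 3, 4, 7, 9, 10, 11, 12, 16, 21, 25, 26, 27, 28, 30, 33, 34, 36}.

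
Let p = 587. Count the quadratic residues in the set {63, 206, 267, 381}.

(63/587) = +1 → QR.
(206/587) = +1 → QR.
(267/587) = +1 → QR.
(381/587) = -1 → non-residue.
Total quadratic residues among the 4: 3.

3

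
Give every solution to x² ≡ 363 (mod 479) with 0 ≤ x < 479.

138, 341

Since 479 ≡ 3 (mod 4), a square root of 363 is 363^((479+1)/4) = 363^120 mod 479.
Repeated squaring: 363^2≡44, 363^4≡20, 363^8≡400, 363^16≡14, 363^32≡196, 363^64≡96 (mod 479).
363^120 = 363^(64+32+16+8) ≡ 138 (mod 479).
Check: 138² = 19044 ≡ 363 (mod 479). The two roots are 138 and 341.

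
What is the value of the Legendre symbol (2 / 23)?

1

Euler's criterion: (2/23) ≡ 2^11 (mod 23).
2^2 ≡ 4 (mod 23)
2^4 ≡ 16 (mod 23)
2^8 ≡ 3 (mod 23)
2^11 = 2^(8+2+1) ≡ 1 (mod 23).
Result is 1, so (2/23) = 1.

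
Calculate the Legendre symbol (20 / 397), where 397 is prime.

Euler's criterion: (20/397) ≡ 20^198 (mod 397).
20^2 ≡ 3 (mod 397)
20^4 ≡ 9 (mod 397)
20^8 ≡ 81 (mod 397)
20^16 ≡ 209 (mod 397)
20^32 ≡ 11 (mod 397)
20^64 ≡ 121 (mod 397)
20^128 ≡ 349 (mod 397)
20^198 = 20^(128+64+4+2) ≡ 396 (mod 397).
Result is 396 ≡ −1, so (20/397) = −1.

-1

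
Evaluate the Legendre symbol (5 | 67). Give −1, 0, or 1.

-1

Euler's criterion: (5/67) ≡ 5^33 (mod 67).
5^2 ≡ 25 (mod 67)
5^4 ≡ 22 (mod 67)
5^8 ≡ 15 (mod 67)
5^16 ≡ 24 (mod 67)
5^32 ≡ 40 (mod 67)
5^33 = 5^(32+1) ≡ 66 (mod 67).
Result is 66 ≡ −1, so (5/67) = −1.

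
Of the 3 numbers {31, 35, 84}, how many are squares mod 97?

2

(31/97) = +1 → QR.
(35/97) = +1 → QR.
(84/97) = -1 → non-residue.
Total quadratic residues among the 3: 2.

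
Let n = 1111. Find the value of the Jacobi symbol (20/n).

1

Pull out 2^2: since 1111 ≡ 7 (mod 8), (2/1111) = +1, so (2/1111)^2 = +1.
Reciprocity: 5 ≡ 1 and 1111 ≡ 3 (mod 4), so (5/1111) = +(1111/5).
Reduce top mod 5: now compute (1/5).
Reached (1/5) = 1. Collecting the sign flips along the way, the symbol is +1.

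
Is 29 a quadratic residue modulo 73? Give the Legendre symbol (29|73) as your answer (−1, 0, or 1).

-1

Euler's criterion: (29/73) ≡ 29^36 (mod 73).
29^2 ≡ 38 (mod 73)
29^4 ≡ 57 (mod 73)
29^8 ≡ 37 (mod 73)
29^16 ≡ 55 (mod 73)
29^32 ≡ 32 (mod 73)
29^36 = 29^(32+4) ≡ 72 (mod 73).
Result is 72 ≡ −1, so (29/73) = −1.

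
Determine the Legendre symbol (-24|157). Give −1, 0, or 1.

Euler's criterion: (-24/157) ≡ 133^78 (mod 157).
133^2 ≡ 105 (mod 157)
133^4 ≡ 35 (mod 157)
133^8 ≡ 126 (mod 157)
133^16 ≡ 19 (mod 157)
133^32 ≡ 47 (mod 157)
133^64 ≡ 11 (mod 157)
133^78 = 133^(64+8+4+2) ≡ 156 (mod 157).
Result is 156 ≡ −1, so (-24/157) = −1.

-1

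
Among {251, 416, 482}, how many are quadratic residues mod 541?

(251/541) = +1 → QR.
(416/541) = +1 → QR.
(482/541) = -1 → non-residue.
Total quadratic residues among the 3: 2.

2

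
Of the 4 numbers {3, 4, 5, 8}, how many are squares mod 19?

(3/19) = -1 → non-residue.
(4/19) = +1 → QR.
(5/19) = +1 → QR.
(8/19) = -1 → non-residue.
Total quadratic residues among the 4: 2.

2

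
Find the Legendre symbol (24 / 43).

Euler's criterion: (24/43) ≡ 24^21 (mod 43).
24^2 ≡ 17 (mod 43)
24^4 ≡ 31 (mod 43)
24^8 ≡ 15 (mod 43)
24^16 ≡ 10 (mod 43)
24^21 = 24^(16+4+1) ≡ 1 (mod 43).
Result is 1, so (24/43) = 1.

1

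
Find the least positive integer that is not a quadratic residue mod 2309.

2

(2/2309) = −1, so 2 is the smallest positive non-residue mod 2309.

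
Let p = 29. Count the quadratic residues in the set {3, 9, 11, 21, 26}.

(3/29) = -1 → non-residue.
(9/29) = +1 → QR.
(11/29) = -1 → non-residue.
(21/29) = -1 → non-residue.
(26/29) = -1 → non-residue.
Total quadratic residues among the 5: 1.

1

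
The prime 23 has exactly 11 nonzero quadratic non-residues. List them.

Square k = 1,…,11 (k and 23−k give the same square):
1²=1, 2²=4, 3²=9, 4²=16, 5²≡2, 6²≡13, 7²≡3, 8²≡18, 9²≡12, 10²≡8, 11²≡6 (mod 23).
The residues are {1, 2, 3, 4, 6, 8, 9, 12, 13, 16, 18}; the non-residues are the remaining 11 nonzero classes.

5, 7, 10, 11, 14, 15, 17, 19, 20, 21, 22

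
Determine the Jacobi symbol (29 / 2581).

0

Reciprocity: 29 ≡ 1 and 2581 ≡ 1 (mod 4), so (29/2581) = +(2581/29).
Reduce top mod 29: now compute (0/29).
Top reduces to 0: gcd > 1, so the symbol is 0.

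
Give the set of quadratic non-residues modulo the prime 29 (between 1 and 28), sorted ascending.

2,3,8,10,11,12,14,15,17,18,19,21,26,27

Square k = 1,…,14 (k and 29−k give the same square):
1²=1, 2²=4, 3²=9, 4²=16, 5²=25, 6²≡7, 7²≡20, 8²≡6, 9²≡23, 10²≡13, 11²≡5, 12²≡28, 13²≡24, 14²≡22 (mod 29).
The residues are {1, 4, 5, 6, 7, 9, 13, 16, 20, 22, 23, 24, 25, 28}; the non-residues are the remaining 14 nonzero classes.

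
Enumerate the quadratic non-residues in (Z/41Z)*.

Square k = 1,…,20 (k and 41−k give the same square):
1²=1, 2²=4, 3²=9, 4²=16, 5²=25, 6²=36, 7²≡8, 8²≡23, 9²≡40, 10²≡18, 11²≡39, 12²≡21, 13²≡5, 14²≡32, 15²≡20, 16²≡10, 17²≡2, 18²≡37, 19²≡33, 20²≡31 (mod 41).
The residues are {1, 2, 4, 5, 8, 9, 10, 16, 18, 20, 21, 23, 25, 31, 32, 33, 36, 37, 39, 40}; the non-residues are the remaining 20 nonzero classes.

3,6,7,11,12,13,14,15,17,19,22,24,26,27,28,29,30,34,35,38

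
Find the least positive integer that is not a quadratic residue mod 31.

3

(2/31) = +1, so 2 is a residue.
(3/31) = −1, so 3 is the smallest positive non-residue mod 31.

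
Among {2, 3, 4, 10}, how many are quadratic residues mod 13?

3

(2/13) = -1 → non-residue.
(3/13) = +1 → QR.
(4/13) = +1 → QR.
(10/13) = +1 → QR.
Total quadratic residues among the 4: 3.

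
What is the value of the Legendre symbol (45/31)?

Euler's criterion: (45/31) ≡ 14^15 (mod 31).
14^2 ≡ 10 (mod 31)
14^4 ≡ 7 (mod 31)
14^8 ≡ 18 (mod 31)
14^15 = 14^(8+4+2+1) ≡ 1 (mod 31).
Result is 1, so (45/31) = 1.

1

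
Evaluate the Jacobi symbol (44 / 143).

Pull out 2^2: since 143 ≡ 7 (mod 8), (2/143) = +1, so (2/143)^2 = +1.
Reciprocity: 11 ≡ 3 and 143 ≡ 3 (mod 4), so (11/143) = −(143/11).
Reduce top mod 11: now compute (0/11).
Top reduces to 0: gcd > 1, so the symbol is 0.

0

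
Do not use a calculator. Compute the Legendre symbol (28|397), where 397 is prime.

Pull out 2^2: since 397 ≡ 5 (mod 8), (2/397) = -1, so (2/397)^2 = +1.
Reciprocity: 7 ≡ 3 and 397 ≡ 1 (mod 4), so (7/397) = +(397/7).
Reduce top mod 7: now compute (5/7).
Reciprocity: 5 ≡ 1 and 7 ≡ 3 (mod 4), so (5/7) = +(7/5).
Reduce top mod 5: now compute (2/5).
Pull out 2: since 5 ≡ 5 (mod 8), (2/5) = -1.
Reached (1/5) = 1. Collecting the sign flips along the way, the symbol is -1.

-1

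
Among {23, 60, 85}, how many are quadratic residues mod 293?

1

(23/293) = -1 → non-residue.
(60/293) = +1 → QR.
(85/293) = -1 → non-residue.
Total quadratic residues among the 3: 1.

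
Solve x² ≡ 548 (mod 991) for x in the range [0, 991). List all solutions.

Since 991 ≡ 3 (mod 4), a square root of 548 is 548^((991+1)/4) = 548^248 mod 991.
Repeated squaring: 548^2≡31, 548^4≡961, 548^8≡900, 548^16≡353, 548^32≡734, 548^64≡643, 548^128≡202 (mod 991).
548^248 = 548^(128+64+32+16+8) ≡ 107 (mod 991).
Check: 107² = 11449 ≡ 548 (mod 991). The two roots are 107 and 884.

107, 884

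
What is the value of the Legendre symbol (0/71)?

Top reduces to 0: gcd > 1, so the symbol is 0.

0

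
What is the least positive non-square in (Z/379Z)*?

(2/379) = −1, so 2 is the smallest positive non-residue mod 379.

2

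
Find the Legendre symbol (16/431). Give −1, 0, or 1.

Euler's criterion: (16/431) ≡ 16^215 (mod 431).
16^2 ≡ 256 (mod 431)
16^4 ≡ 24 (mod 431)
16^8 ≡ 145 (mod 431)
16^16 ≡ 337 (mod 431)
16^32 ≡ 216 (mod 431)
16^64 ≡ 108 (mod 431)
16^128 ≡ 27 (mod 431)
16^215 = 16^(128+64+16+4+2+1) ≡ 1 (mod 431).
Result is 1, so (16/431) = 1.

1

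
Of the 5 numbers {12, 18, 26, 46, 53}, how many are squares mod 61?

2

(12/61) = +1 → QR.
(18/61) = -1 → non-residue.
(26/61) = -1 → non-residue.
(46/61) = +1 → QR.
(53/61) = -1 → non-residue.
Total quadratic residues among the 5: 2.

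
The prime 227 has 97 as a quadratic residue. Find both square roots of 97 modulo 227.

18, 209

Since 227 ≡ 3 (mod 4), a square root of 97 is 97^((227+1)/4) = 97^57 mod 227.
Repeated squaring: 97^2≡102, 97^4≡189, 97^8≡82, 97^16≡141, 97^32≡132 (mod 227).
97^57 = 97^(32+16+8+1) ≡ 209 (mod 227).
Check: 209² = 43681 ≡ 97 (mod 227). The two roots are 18 and 209.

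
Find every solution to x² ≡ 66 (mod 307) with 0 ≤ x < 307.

56, 251

Since 307 ≡ 3 (mod 4), a square root of 66 is 66^((307+1)/4) = 66^77 mod 307.
Repeated squaring: 66^2≡58, 66^4≡294, 66^8≡169, 66^16≡10, 66^32≡100, 66^64≡176 (mod 307).
66^77 = 66^(64+8+4+1) ≡ 251 (mod 307).
Check: 251² = 63001 ≡ 66 (mod 307). The two roots are 56 and 251.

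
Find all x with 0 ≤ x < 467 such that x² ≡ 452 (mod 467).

61, 406

Since 467 ≡ 3 (mod 4), a square root of 452 is 452^((467+1)/4) = 452^117 mod 467.
Repeated squaring: 452^2≡225, 452^4≡189, 452^8≡229, 452^16≡137, 452^32≡89, 452^64≡449 (mod 467).
452^117 = 452^(64+32+16+4+1) ≡ 406 (mod 467).
Check: 406² = 164836 ≡ 452 (mod 467). The two roots are 61 and 406.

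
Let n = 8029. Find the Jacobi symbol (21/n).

Reciprocity: 21 ≡ 1 and 8029 ≡ 1 (mod 4), so (21/8029) = +(8029/21).
Reduce top mod 21: now compute (7/21).
Reciprocity: 7 ≡ 3 and 21 ≡ 1 (mod 4), so (7/21) = +(21/7).
Reduce top mod 7: now compute (0/7).
Top reduces to 0: gcd > 1, so the symbol is 0.

0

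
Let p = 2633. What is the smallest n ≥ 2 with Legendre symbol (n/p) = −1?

(2/2633) = +1, so 2 is a residue.
(3/2633) = −1, so 3 is the smallest positive non-residue mod 2633.

3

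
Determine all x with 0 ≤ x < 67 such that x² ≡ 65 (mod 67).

Since 67 ≡ 3 (mod 4), a square root of 65 is 65^((67+1)/4) = 65^17 mod 67.
Repeated squaring: 65^2≡4, 65^4≡16, 65^8≡55, 65^16≡10 (mod 67).
65^17 = 65^(16+1) ≡ 47 (mod 67).
Check: 47² = 2209 ≡ 65 (mod 67). The two roots are 20 and 47.

20, 47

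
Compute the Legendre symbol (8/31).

Pull out 2^3: since 31 ≡ 7 (mod 8), (2/31) = +1, so (2/31)^3 = +1.
Reached (1/31) = 1. Collecting the sign flips along the way, the symbol is +1.

1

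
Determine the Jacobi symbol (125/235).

0

Reciprocity: 125 ≡ 1 and 235 ≡ 3 (mod 4), so (125/235) = +(235/125).
Reduce top mod 125: now compute (110/125).
Pull out 2: since 125 ≡ 5 (mod 8), (2/125) = -1.
Reciprocity: 55 ≡ 3 and 125 ≡ 1 (mod 4), so (55/125) = +(125/55).
Reduce top mod 55: now compute (15/55).
Reciprocity: 15 ≡ 3 and 55 ≡ 3 (mod 4), so (15/55) = −(55/15).
Reduce top mod 15: now compute (10/15).
Pull out 2: since 15 ≡ 7 (mod 8), (2/15) = +1.
Reciprocity: 5 ≡ 1 and 15 ≡ 3 (mod 4), so (5/15) = +(15/5).
Reduce top mod 5: now compute (0/5).
Top reduces to 0: gcd > 1, so the symbol is 0.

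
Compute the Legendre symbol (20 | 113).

-1

Euler's criterion: (20/113) ≡ 20^56 (mod 113).
20^2 ≡ 61 (mod 113)
20^4 ≡ 105 (mod 113)
20^8 ≡ 64 (mod 113)
20^16 ≡ 28 (mod 113)
20^32 ≡ 106 (mod 113)
20^56 = 20^(32+16+8) ≡ 112 (mod 113).
Result is 112 ≡ −1, so (20/113) = −1.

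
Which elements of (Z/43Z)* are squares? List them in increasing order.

Square k = 1,…,21 (k and 43−k give the same square):
1²=1, 2²=4, 3²=9, 4²=16, 5²=25, 6²=36, 7²≡6, 8²≡21, 9²≡38, 10²≡14, 11²≡35, 12²≡15, 13²≡40, 14²≡24, 15²≡10, 16²≡41, 17²≡31, 18²≡23, 19²≡17, 20²≡13, 21²≡11 (mod 43).
So the quadratic residues mod 43 are {1, 4, 6, 9, 10, 11, 13, 14, 15, 16, 17, 21, 23, 24, 25, 31, 35, 36, 38, 40, 41}.

1,4,6,9,10,11,13,14,15,16,17,21,23,24,25,31,35,36,38,40,41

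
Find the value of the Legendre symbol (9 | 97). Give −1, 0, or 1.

1

Reciprocity: 9 ≡ 1 and 97 ≡ 1 (mod 4), so (9/97) = +(97/9).
Reduce top mod 9: now compute (7/9).
Reciprocity: 7 ≡ 3 and 9 ≡ 1 (mod 4), so (7/9) = +(9/7).
Reduce top mod 7: now compute (2/7).
Pull out 2: since 7 ≡ 7 (mod 8), (2/7) = +1.
Reached (1/7) = 1. Collecting the sign flips along the way, the symbol is +1.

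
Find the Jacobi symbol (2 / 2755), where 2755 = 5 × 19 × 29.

-1

Pull out 2: since 2755 ≡ 3 (mod 8), (2/2755) = -1.
Reached (1/2755) = 1. Collecting the sign flips along the way, the symbol is -1.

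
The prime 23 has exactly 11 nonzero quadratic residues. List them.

Square k = 1,…,11 (k and 23−k give the same square):
1²=1, 2²=4, 3²=9, 4²=16, 5²≡2, 6²≡13, 7²≡3, 8²≡18, 9²≡12, 10²≡8, 11²≡6 (mod 23).
So the quadratic residues mod 23 are {1, 2, 3, 4, 6, 8, 9, 12, 13, 16, 18}.

1, 2, 3, 4, 6, 8, 9, 12, 13, 16, 18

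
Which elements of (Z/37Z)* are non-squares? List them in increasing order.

2,5,6,8,13,14,15,17,18,19,20,22,23,24,29,31,32,35

Square k = 1,…,18 (k and 37−k give the same square):
1²=1, 2²=4, 3²=9, 4²=16, 5²=25, 6²=36, 7²≡12, 8²≡27, 9²≡7, 10²≡26, 11²≡10, 12²≡33, 13²≡21, 14²≡11, 15²≡3, 16²≡34, 17²≡30, 18²≡28 (mod 37).
The residues are {1, 3, 4, 7, 9, 10, 11, 12, 16, 21, 25, 26, 27, 28, 30, 33, 34, 36}; the non-residues are the remaining 18 nonzero classes.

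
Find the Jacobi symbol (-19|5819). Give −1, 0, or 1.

1

First reduce: -19 ≡ 5800 (mod 5819).
Pull out 2^3: since 5819 ≡ 3 (mod 8), (2/5819) = -1, so (2/5819)^3 = -1.
Reciprocity: 725 ≡ 1 and 5819 ≡ 3 (mod 4), so (725/5819) = +(5819/725).
Reduce top mod 725: now compute (19/725).
Reciprocity: 19 ≡ 3 and 725 ≡ 1 (mod 4), so (19/725) = +(725/19).
Reduce top mod 19: now compute (3/19).
Reciprocity: 3 ≡ 3 and 19 ≡ 3 (mod 4), so (3/19) = −(19/3).
Reduce top mod 3: now compute (1/3).
Reached (1/3) = 1. Collecting the sign flips along the way, the symbol is +1.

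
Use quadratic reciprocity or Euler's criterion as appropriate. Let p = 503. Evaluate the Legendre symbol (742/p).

First reduce: 742 ≡ 239 (mod 503).
Reciprocity: 239 ≡ 3 and 503 ≡ 3 (mod 4), so (239/503) = −(503/239).
Reduce top mod 239: now compute (25/239).
Reciprocity: 25 ≡ 1 and 239 ≡ 3 (mod 4), so (25/239) = +(239/25).
Reduce top mod 25: now compute (14/25).
Pull out 2: since 25 ≡ 1 (mod 8), (2/25) = +1.
Reciprocity: 7 ≡ 3 and 25 ≡ 1 (mod 4), so (7/25) = +(25/7).
Reduce top mod 7: now compute (4/7).
Pull out 2^2: since 7 ≡ 7 (mod 8), (2/7) = +1, so (2/7)^2 = +1.
Reached (1/7) = 1. Collecting the sign flips along the way, the symbol is -1.

-1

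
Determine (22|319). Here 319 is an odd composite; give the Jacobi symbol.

0

Pull out 2: since 319 ≡ 7 (mod 8), (2/319) = +1.
Reciprocity: 11 ≡ 3 and 319 ≡ 3 (mod 4), so (11/319) = −(319/11).
Reduce top mod 11: now compute (0/11).
Top reduces to 0: gcd > 1, so the symbol is 0.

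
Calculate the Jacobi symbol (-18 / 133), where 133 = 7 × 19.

-1

First reduce: -18 ≡ 115 (mod 133).
Reciprocity: 115 ≡ 3 and 133 ≡ 1 (mod 4), so (115/133) = +(133/115).
Reduce top mod 115: now compute (18/115).
Pull out 2: since 115 ≡ 3 (mod 8), (2/115) = -1.
Reciprocity: 9 ≡ 1 and 115 ≡ 3 (mod 4), so (9/115) = +(115/9).
Reduce top mod 9: now compute (7/9).
Reciprocity: 7 ≡ 3 and 9 ≡ 1 (mod 4), so (7/9) = +(9/7).
Reduce top mod 7: now compute (2/7).
Pull out 2: since 7 ≡ 7 (mod 8), (2/7) = +1.
Reached (1/7) = 1. Collecting the sign flips along the way, the symbol is -1.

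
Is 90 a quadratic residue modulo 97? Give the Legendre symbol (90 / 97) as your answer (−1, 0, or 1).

Pull out 2: since 97 ≡ 1 (mod 8), (2/97) = +1.
Reciprocity: 45 ≡ 1 and 97 ≡ 1 (mod 4), so (45/97) = +(97/45).
Reduce top mod 45: now compute (7/45).
Reciprocity: 7 ≡ 3 and 45 ≡ 1 (mod 4), so (7/45) = +(45/7).
Reduce top mod 7: now compute (3/7).
Reciprocity: 3 ≡ 3 and 7 ≡ 3 (mod 4), so (3/7) = −(7/3).
Reduce top mod 3: now compute (1/3).
Reached (1/3) = 1. Collecting the sign flips along the way, the symbol is -1.

-1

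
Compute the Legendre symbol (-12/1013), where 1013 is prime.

First reduce: -12 ≡ 1001 (mod 1013).
Reciprocity: 1001 ≡ 1 and 1013 ≡ 1 (mod 4), so (1001/1013) = +(1013/1001).
Reduce top mod 1001: now compute (12/1001).
Pull out 2^2: since 1001 ≡ 1 (mod 8), (2/1001) = +1, so (2/1001)^2 = +1.
Reciprocity: 3 ≡ 3 and 1001 ≡ 1 (mod 4), so (3/1001) = +(1001/3).
Reduce top mod 3: now compute (2/3).
Pull out 2: since 3 ≡ 3 (mod 8), (2/3) = -1.
Reached (1/3) = 1. Collecting the sign flips along the way, the symbol is -1.

-1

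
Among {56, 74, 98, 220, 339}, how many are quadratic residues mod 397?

1

(56/397) = +1 → QR.
(74/397) = -1 → non-residue.
(98/397) = -1 → non-residue.
(220/397) = -1 → non-residue.
(339/397) = -1 → non-residue.
Total quadratic residues among the 5: 1.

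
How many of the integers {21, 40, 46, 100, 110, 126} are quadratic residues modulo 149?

(21/149) = -1 → non-residue.
(40/149) = -1 → non-residue.
(46/149) = +1 → QR.
(100/149) = +1 → QR.
(110/149) = +1 → QR.
(126/149) = -1 → non-residue.
Total quadratic residues among the 6: 3.

3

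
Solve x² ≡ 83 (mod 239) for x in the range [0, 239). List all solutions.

Since 239 ≡ 3 (mod 4), a square root of 83 is 83^((239+1)/4) = 83^60 mod 239.
Repeated squaring: 83^2≡197, 83^4≡91, 83^8≡155, 83^16≡125, 83^32≡90 (mod 239).
83^60 = 83^(32+16+8+4) ≡ 68 (mod 239).
Check: 68² = 4624 ≡ 83 (mod 239). The two roots are 68 and 171.

68, 171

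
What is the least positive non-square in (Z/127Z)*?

(2/127) = +1, so 2 is a residue.
(3/127) = −1, so 3 is the smallest positive non-residue mod 127.

3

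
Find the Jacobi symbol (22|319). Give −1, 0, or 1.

Pull out 2: since 319 ≡ 7 (mod 8), (2/319) = +1.
Reciprocity: 11 ≡ 3 and 319 ≡ 3 (mod 4), so (11/319) = −(319/11).
Reduce top mod 11: now compute (0/11).
Top reduces to 0: gcd > 1, so the symbol is 0.

0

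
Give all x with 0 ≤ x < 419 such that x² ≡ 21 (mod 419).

46, 373

Since 419 ≡ 3 (mod 4), a square root of 21 is 21^((419+1)/4) = 21^105 mod 419.
Repeated squaring: 21^2≡22, 21^4≡65, 21^8≡35, 21^16≡387, 21^32≡186, 21^64≡238 (mod 419).
21^105 = 21^(64+32+8+1) ≡ 373 (mod 419).
Check: 373² = 139129 ≡ 21 (mod 419). The two roots are 46 and 373.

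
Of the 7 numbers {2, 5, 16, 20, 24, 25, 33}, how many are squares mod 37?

(2/37) = -1 → non-residue.
(5/37) = -1 → non-residue.
(16/37) = +1 → QR.
(20/37) = -1 → non-residue.
(24/37) = -1 → non-residue.
(25/37) = +1 → QR.
(33/37) = +1 → QR.
Total quadratic residues among the 7: 3.

3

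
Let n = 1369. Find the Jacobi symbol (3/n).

Reciprocity: 3 ≡ 3 and 1369 ≡ 1 (mod 4), so (3/1369) = +(1369/3).
Reduce top mod 3: now compute (1/3).
Reached (1/3) = 1. Collecting the sign flips along the way, the symbol is +1.

1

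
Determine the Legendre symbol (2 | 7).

Euler's criterion: (2/7) ≡ 2^3 (mod 7).
2^2 ≡ 4 (mod 7)
2^3 = 2^(2+1) ≡ 1 (mod 7).
Result is 1, so (2/7) = 1.

1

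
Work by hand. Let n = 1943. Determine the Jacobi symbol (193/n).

-1

Reciprocity: 193 ≡ 1 and 1943 ≡ 3 (mod 4), so (193/1943) = +(1943/193).
Reduce top mod 193: now compute (13/193).
Reciprocity: 13 ≡ 1 and 193 ≡ 1 (mod 4), so (13/193) = +(193/13).
Reduce top mod 13: now compute (11/13).
Reciprocity: 11 ≡ 3 and 13 ≡ 1 (mod 4), so (11/13) = +(13/11).
Reduce top mod 11: now compute (2/11).
Pull out 2: since 11 ≡ 3 (mod 8), (2/11) = -1.
Reached (1/11) = 1. Collecting the sign flips along the way, the symbol is -1.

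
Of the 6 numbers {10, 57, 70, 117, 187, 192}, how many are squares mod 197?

3

(10/197) = +1 → QR.
(57/197) = -1 → non-residue.
(70/197) = +1 → QR.
(117/197) = -1 → non-residue.
(187/197) = +1 → QR.
(192/197) = -1 → non-residue.
Total quadratic residues among the 6: 3.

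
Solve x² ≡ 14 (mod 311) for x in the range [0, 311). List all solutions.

Since 311 ≡ 3 (mod 4), a square root of 14 is 14^((311+1)/4) = 14^78 mod 311.
Repeated squaring: 14^2≡196, 14^4≡163, 14^8≡134, 14^16≡229, 14^32≡193, 14^64≡240 (mod 311).
14^78 = 14^(64+8+4+2) ≡ 90 (mod 311).
Check: 90² = 8100 ≡ 14 (mod 311). The two roots are 90 and 221.

90, 221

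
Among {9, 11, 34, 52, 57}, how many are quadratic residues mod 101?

2

(9/101) = +1 → QR.
(11/101) = -1 → non-residue.
(34/101) = -1 → non-residue.
(52/101) = +1 → QR.
(57/101) = -1 → non-residue.
Total quadratic residues among the 5: 2.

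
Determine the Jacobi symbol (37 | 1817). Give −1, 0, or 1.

Reciprocity: 37 ≡ 1 and 1817 ≡ 1 (mod 4), so (37/1817) = +(1817/37).
Reduce top mod 37: now compute (4/37).
Pull out 2^2: since 37 ≡ 5 (mod 8), (2/37) = -1, so (2/37)^2 = +1.
Reached (1/37) = 1. Collecting the sign flips along the way, the symbol is +1.

1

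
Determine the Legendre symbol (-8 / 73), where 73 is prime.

1

First reduce: -8 ≡ 65 (mod 73).
Reciprocity: 65 ≡ 1 and 73 ≡ 1 (mod 4), so (65/73) = +(73/65).
Reduce top mod 65: now compute (8/65).
Pull out 2^3: since 65 ≡ 1 (mod 8), (2/65) = +1, so (2/65)^3 = +1.
Reached (1/65) = 1. Collecting the sign flips along the way, the symbol is +1.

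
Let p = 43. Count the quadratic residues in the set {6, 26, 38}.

2

(6/43) = +1 → QR.
(26/43) = -1 → non-residue.
(38/43) = +1 → QR.
Total quadratic residues among the 3: 2.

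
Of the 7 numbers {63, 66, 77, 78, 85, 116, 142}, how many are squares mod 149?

(63/149) = +1 → QR.
(66/149) = -1 → non-residue.
(77/149) = -1 → non-residue.
(78/149) = -1 → non-residue.
(85/149) = +1 → QR.
(116/149) = +1 → QR.
(142/149) = +1 → QR.
Total quadratic residues among the 7: 4.

4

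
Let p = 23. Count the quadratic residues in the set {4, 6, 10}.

2

(4/23) = +1 → QR.
(6/23) = +1 → QR.
(10/23) = -1 → non-residue.
Total quadratic residues among the 3: 2.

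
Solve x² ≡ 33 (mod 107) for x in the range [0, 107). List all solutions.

Since 107 ≡ 3 (mod 4), a square root of 33 is 33^((107+1)/4) = 33^27 mod 107.
Repeated squaring: 33^2≡19, 33^4≡40, 33^8≡102, 33^16≡25 (mod 107).
33^27 = 33^(16+8+2+1) ≡ 56 (mod 107).
Check: 56² = 3136 ≡ 33 (mod 107). The two roots are 51 and 56.

51, 56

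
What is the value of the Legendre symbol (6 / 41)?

-1

Pull out 2: since 41 ≡ 1 (mod 8), (2/41) = +1.
Reciprocity: 3 ≡ 3 and 41 ≡ 1 (mod 4), so (3/41) = +(41/3).
Reduce top mod 3: now compute (2/3).
Pull out 2: since 3 ≡ 3 (mod 8), (2/3) = -1.
Reached (1/3) = 1. Collecting the sign flips along the way, the symbol is -1.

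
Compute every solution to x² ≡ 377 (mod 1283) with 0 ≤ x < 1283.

Since 1283 ≡ 3 (mod 4), a square root of 377 is 377^((1283+1)/4) = 377^321 mod 1283.
Repeated squaring: 377^2≡999, 377^4≡1110, 377^8≡420, 377^16≡629, 377^32≡477, 377^64≡438, 377^128≡677, 377^256≡298 (mod 1283).
377^321 = 377^(256+64+1) ≡ 649 (mod 1283).
Check: 649² = 421201 ≡ 377 (mod 1283). The two roots are 634 and 649.

634, 649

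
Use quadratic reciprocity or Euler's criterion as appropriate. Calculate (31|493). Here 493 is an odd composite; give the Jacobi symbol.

Reciprocity: 31 ≡ 3 and 493 ≡ 1 (mod 4), so (31/493) = +(493/31).
Reduce top mod 31: now compute (28/31).
Pull out 2^2: since 31 ≡ 7 (mod 8), (2/31) = +1, so (2/31)^2 = +1.
Reciprocity: 7 ≡ 3 and 31 ≡ 3 (mod 4), so (7/31) = −(31/7).
Reduce top mod 7: now compute (3/7).
Reciprocity: 3 ≡ 3 and 7 ≡ 3 (mod 4), so (3/7) = −(7/3).
Reduce top mod 3: now compute (1/3).
Reached (1/3) = 1. Collecting the sign flips along the way, the symbol is +1.

1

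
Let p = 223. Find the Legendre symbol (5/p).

-1

Reciprocity: 5 ≡ 1 and 223 ≡ 3 (mod 4), so (5/223) = +(223/5).
Reduce top mod 5: now compute (3/5).
Reciprocity: 3 ≡ 3 and 5 ≡ 1 (mod 4), so (3/5) = +(5/3).
Reduce top mod 3: now compute (2/3).
Pull out 2: since 3 ≡ 3 (mod 8), (2/3) = -1.
Reached (1/3) = 1. Collecting the sign flips along the way, the symbol is -1.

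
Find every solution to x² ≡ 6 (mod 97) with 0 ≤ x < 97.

97 ≡ 1 (mod 4), so we find a root by search.
Trying successive values, 43² = 1849 ≡ 6 (mod 97). The other root is 97 − 43 = 54.

43, 54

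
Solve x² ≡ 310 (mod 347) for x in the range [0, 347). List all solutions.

Since 347 ≡ 3 (mod 4), a square root of 310 is 310^((347+1)/4) = 310^87 mod 347.
Repeated squaring: 310^2≡328, 310^4≡14, 310^8≡196, 310^16≡246, 310^32≡138, 310^64≡306 (mod 347).
310^87 = 310^(64+16+4+2+1) ≡ 225 (mod 347).
Check: 225² = 50625 ≡ 310 (mod 347). The two roots are 122 and 225.

122, 225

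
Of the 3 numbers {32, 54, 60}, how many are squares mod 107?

(32/107) = -1 → non-residue.
(54/107) = -1 → non-residue.
(60/107) = -1 → non-residue.
Total quadratic residues among the 3: 0.

0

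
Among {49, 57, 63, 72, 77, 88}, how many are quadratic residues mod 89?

(49/89) = +1 → QR.
(57/89) = +1 → QR.
(63/89) = -1 → non-residue.
(72/89) = +1 → QR.
(77/89) = -1 → non-residue.
(88/89) = +1 → QR.
Total quadratic residues among the 6: 4.

4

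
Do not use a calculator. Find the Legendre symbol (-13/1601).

-1

First reduce: -13 ≡ 1588 (mod 1601).
Pull out 2^2: since 1601 ≡ 1 (mod 8), (2/1601) = +1, so (2/1601)^2 = +1.
Reciprocity: 397 ≡ 1 and 1601 ≡ 1 (mod 4), so (397/1601) = +(1601/397).
Reduce top mod 397: now compute (13/397).
Reciprocity: 13 ≡ 1 and 397 ≡ 1 (mod 4), so (13/397) = +(397/13).
Reduce top mod 13: now compute (7/13).
Reciprocity: 7 ≡ 3 and 13 ≡ 1 (mod 4), so (7/13) = +(13/7).
Reduce top mod 7: now compute (6/7).
Pull out 2: since 7 ≡ 7 (mod 8), (2/7) = +1.
Reciprocity: 3 ≡ 3 and 7 ≡ 3 (mod 4), so (3/7) = −(7/3).
Reduce top mod 3: now compute (1/3).
Reached (1/3) = 1. Collecting the sign flips along the way, the symbol is -1.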